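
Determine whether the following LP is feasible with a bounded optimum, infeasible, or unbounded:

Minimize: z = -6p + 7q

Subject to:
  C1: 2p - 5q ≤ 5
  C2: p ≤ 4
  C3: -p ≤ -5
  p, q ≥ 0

Infeasible (no feasible solution exists)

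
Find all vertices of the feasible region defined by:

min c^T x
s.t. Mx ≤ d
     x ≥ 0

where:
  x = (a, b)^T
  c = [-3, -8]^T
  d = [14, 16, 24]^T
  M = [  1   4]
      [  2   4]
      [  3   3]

(0, 0), (8, 0), (2, 3), (0, 3.5)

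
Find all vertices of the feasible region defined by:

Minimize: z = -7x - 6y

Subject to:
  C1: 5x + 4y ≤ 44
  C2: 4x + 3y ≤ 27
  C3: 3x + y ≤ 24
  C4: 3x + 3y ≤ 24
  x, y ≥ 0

(0, 0), (6.75, 0), (3, 5), (0, 8)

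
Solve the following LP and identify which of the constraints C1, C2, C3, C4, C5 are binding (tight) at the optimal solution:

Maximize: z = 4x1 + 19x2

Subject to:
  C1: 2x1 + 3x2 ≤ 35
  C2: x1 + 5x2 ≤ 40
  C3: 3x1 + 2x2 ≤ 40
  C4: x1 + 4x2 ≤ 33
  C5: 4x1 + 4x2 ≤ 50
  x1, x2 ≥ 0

At x1 = 5, x2 = 7, compute slack b - a·x for each constraint:
  C1: 35 − 31 = 4  (slack)
  C2: 40 − 40 = 0  (binding)
  C3: 40 − 29 = 11  (slack)
  C4: 33 − 33 = 0  (binding)
  C5: 50 − 48 = 2  (slack)

Optimal: x1 = 5, x2 = 7
Binding: C2, C4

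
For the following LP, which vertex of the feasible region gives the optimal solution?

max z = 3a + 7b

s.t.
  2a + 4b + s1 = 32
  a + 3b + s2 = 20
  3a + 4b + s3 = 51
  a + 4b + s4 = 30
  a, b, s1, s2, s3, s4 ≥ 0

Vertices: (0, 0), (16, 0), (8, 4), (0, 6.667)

Evaluate the objective at each vertex of the feasible region:
  z(0, 0) = 0
  z(16, 0) = 48
  z(8, 4) = 52  ←
  z(0, 6.667) = 46.67
The maximum is at a = 8, b = 4.

(8, 4)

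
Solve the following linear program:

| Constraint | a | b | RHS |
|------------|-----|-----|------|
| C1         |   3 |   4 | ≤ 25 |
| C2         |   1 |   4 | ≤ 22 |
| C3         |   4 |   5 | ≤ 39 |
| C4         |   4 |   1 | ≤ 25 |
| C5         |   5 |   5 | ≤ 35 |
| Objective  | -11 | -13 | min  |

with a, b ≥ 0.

Evaluate the objective at each vertex of the feasible region:
  z(0, 0) = 0
  z(6.25, 0) = -68.75
  z(6, 1) = -79
  z(3, 4) = -85  ←
  z(1.5, 5.125) = -83.12
  z(0, 5.5) = -71.5
The minimum is at a = 3, b = 4.

a = 3, b = 4, z = -85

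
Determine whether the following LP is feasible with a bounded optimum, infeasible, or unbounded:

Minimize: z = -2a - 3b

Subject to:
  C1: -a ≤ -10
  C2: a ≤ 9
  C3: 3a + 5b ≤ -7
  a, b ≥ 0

Infeasible (no feasible solution exists)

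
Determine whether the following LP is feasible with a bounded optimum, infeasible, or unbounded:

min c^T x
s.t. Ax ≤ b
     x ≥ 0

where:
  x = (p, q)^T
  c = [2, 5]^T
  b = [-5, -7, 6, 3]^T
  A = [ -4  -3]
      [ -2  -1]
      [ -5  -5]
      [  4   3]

Infeasible (no feasible solution exists)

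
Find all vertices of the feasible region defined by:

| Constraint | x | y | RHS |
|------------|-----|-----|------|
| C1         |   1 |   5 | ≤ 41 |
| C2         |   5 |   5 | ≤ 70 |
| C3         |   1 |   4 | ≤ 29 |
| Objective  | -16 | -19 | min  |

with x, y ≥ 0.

(0, 0), (14, 0), (9, 5), (0, 7.25)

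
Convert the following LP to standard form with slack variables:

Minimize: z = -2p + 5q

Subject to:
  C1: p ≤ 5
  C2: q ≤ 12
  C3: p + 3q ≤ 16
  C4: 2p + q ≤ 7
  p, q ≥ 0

min z = -2p + 5q

s.t.
  p + s1 = 5
  q + s2 = 12
  p + 3q + s3 = 16
  2p + q + s4 = 7
  p, q, s1, s2, s3, s4 ≥ 0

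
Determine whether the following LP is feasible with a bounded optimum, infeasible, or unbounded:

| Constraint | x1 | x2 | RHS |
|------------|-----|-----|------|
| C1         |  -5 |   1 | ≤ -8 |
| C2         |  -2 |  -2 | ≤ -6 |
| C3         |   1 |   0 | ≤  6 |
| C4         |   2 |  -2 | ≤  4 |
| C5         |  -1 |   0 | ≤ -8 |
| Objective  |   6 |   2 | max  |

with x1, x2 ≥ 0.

Infeasible (no feasible solution exists)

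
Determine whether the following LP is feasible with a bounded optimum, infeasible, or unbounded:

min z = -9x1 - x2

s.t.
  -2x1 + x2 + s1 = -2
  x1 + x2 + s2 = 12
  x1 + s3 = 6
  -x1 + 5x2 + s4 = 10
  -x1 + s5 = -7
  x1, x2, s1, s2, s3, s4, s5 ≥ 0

Infeasible (no feasible solution exists)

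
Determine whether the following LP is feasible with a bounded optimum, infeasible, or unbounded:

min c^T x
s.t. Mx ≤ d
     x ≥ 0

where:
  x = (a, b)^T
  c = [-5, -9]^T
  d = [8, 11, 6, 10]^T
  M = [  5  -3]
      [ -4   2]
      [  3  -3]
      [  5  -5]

Unbounded (objective can decrease without bound)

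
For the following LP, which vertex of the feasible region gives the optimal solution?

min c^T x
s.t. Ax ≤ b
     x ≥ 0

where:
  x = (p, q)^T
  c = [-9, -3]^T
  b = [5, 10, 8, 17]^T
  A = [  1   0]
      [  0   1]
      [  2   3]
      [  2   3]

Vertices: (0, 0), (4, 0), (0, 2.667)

Evaluate the objective at each vertex of the feasible region:
  z(0, 0) = 0
  z(4, 0) = -36  ←
  z(0, 2.667) = -8
The minimum is at p = 4, q = 0.

(4, 0)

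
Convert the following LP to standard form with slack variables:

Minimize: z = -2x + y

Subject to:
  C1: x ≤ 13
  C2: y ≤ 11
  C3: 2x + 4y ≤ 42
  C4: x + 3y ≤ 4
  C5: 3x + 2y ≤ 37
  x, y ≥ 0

min z = -2x + y

s.t.
  x + s1 = 13
  y + s2 = 11
  2x + 4y + s3 = 42
  x + 3y + s4 = 4
  3x + 2y + s5 = 37
  x, y, s1, s2, s3, s4, s5 ≥ 0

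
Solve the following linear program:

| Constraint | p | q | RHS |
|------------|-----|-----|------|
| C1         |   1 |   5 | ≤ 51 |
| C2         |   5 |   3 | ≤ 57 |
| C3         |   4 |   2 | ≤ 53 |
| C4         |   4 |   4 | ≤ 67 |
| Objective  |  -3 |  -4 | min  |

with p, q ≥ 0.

Evaluate the objective at each vertex of the feasible region:
  z(0, 0) = 0
  z(11.4, 0) = -34.2
  z(6, 9) = -54  ←
  z(0, 10.2) = -40.8
The minimum is at p = 6, q = 9.

p = 6, q = 9, z = -54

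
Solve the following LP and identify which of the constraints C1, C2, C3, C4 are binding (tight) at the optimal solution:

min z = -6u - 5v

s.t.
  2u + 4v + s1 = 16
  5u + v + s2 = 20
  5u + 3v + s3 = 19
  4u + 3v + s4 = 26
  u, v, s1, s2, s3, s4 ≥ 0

At u = 2, v = 3, compute slack b - a·x for each constraint:
  C1: 16 − 16 = 0  (binding)
  C2: 20 − 13 = 7  (slack)
  C3: 19 − 19 = 0  (binding)
  C4: 26 − 17 = 9  (slack)

Optimal: u = 2, v = 3
Binding: C1, C3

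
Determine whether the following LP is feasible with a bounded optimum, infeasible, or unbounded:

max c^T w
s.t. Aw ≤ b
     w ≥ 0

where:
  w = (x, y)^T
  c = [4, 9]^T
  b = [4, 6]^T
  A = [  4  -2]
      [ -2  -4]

Unbounded (objective can increase without bound)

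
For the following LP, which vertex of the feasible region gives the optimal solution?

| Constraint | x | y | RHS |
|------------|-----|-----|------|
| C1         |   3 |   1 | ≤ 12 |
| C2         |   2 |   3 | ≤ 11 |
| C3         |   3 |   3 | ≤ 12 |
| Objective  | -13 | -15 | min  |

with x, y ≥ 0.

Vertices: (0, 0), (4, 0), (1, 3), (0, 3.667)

Evaluate the objective at each vertex of the feasible region:
  z(0, 0) = 0
  z(4, 0) = -52
  z(1, 3) = -58  ←
  z(0, 3.667) = -55
The minimum is at x = 1, y = 3.

(1, 3)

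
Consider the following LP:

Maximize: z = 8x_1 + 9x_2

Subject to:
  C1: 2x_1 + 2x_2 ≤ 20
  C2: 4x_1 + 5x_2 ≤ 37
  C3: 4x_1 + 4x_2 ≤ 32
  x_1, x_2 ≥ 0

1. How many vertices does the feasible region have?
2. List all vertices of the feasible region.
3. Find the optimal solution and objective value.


1. 4
2. (0, 0), (8, 0), (3, 5), (0, 7.4)
3. x_1 = 3, x_2 = 5, z = 69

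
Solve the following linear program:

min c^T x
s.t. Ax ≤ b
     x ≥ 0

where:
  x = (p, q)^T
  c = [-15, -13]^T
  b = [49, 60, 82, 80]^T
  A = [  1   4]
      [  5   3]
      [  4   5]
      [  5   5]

Evaluate the objective at each vertex of the feasible region:
  z(0, 0) = 0
  z(12, 0) = -180
  z(6, 10) = -220  ←
  z(5, 11) = -218
  z(0, 12.25) = -159.2
The minimum is at p = 6, q = 10.

p = 6, q = 10, z = -220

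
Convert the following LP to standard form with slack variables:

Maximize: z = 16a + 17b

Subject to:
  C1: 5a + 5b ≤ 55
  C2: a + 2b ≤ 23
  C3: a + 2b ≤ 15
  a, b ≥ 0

max z = 16a + 17b

s.t.
  5a + 5b + s1 = 55
  a + 2b + s2 = 23
  a + 2b + s3 = 15
  a, b, s1, s2, s3 ≥ 0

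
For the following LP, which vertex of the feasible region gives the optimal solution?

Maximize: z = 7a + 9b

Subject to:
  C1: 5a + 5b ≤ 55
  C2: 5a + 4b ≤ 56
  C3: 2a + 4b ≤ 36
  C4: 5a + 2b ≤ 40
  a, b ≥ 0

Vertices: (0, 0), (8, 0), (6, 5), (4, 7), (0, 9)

Evaluate the objective at each vertex of the feasible region:
  z(0, 0) = 0
  z(8, 0) = 56
  z(6, 5) = 87
  z(4, 7) = 91  ←
  z(0, 9) = 81
The maximum is at a = 4, b = 7.

(4, 7)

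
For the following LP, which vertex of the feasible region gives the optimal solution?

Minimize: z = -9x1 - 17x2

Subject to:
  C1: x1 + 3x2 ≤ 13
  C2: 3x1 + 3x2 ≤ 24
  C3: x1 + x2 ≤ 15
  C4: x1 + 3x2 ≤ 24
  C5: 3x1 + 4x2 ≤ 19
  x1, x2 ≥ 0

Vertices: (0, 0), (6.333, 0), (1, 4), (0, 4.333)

Evaluate the objective at each vertex of the feasible region:
  z(0, 0) = 0
  z(6.333, 0) = -57
  z(1, 4) = -77  ←
  z(0, 4.333) = -73.67
The minimum is at x1 = 1, x2 = 4.

(1, 4)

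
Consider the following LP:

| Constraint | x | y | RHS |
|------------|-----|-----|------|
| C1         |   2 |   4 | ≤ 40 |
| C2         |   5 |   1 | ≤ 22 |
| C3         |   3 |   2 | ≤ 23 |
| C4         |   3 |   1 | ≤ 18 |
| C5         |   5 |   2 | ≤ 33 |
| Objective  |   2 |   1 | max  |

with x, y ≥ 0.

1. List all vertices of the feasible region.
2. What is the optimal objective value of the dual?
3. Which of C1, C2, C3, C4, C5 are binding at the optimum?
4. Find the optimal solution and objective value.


1. (0, 0), (4.4, 0), (3, 7), (1.5, 9.25), (0, 10)
2. 13
3. C2, C3
4. x = 3, y = 7, z = 13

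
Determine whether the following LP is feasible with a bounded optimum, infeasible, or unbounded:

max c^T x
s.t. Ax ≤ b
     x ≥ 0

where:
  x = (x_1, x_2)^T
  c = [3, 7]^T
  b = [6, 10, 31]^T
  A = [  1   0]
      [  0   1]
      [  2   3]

Feasible with a bounded optimal solution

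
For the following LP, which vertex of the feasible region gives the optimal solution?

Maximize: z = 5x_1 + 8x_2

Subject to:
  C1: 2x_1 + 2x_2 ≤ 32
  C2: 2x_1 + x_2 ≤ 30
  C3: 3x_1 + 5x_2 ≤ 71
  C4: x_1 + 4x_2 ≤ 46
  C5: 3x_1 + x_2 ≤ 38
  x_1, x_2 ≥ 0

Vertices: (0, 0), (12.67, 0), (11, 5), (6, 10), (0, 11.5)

Evaluate the objective at each vertex of the feasible region:
  z(0, 0) = 0
  z(12.67, 0) = 63.33
  z(11, 5) = 95
  z(6, 10) = 110  ←
  z(0, 11.5) = 92
The maximum is at x_1 = 6, x_2 = 10.

(6, 10)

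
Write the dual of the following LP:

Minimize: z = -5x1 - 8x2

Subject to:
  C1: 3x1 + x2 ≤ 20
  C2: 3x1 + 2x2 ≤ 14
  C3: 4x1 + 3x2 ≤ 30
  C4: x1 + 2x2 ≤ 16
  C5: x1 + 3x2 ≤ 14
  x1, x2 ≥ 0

Primal min cᵀx s.t. Ax ≤ b, x ≥ 0  →  Dual max −bᵀy s.t. Aᵀy ≥ −c, y ≥ 0.

Maximize: z = -20y1 - 14y2 - 30y3 - 16y4 - 14y5

Subject to:
  3y1 + 3y2 + 4y3 + y4 + y5 ≥ 5
  y1 + 2y2 + 3y3 + 2y4 + 3y5 ≥ 8
  y1, y2, y3, y4, y5 ≥ 0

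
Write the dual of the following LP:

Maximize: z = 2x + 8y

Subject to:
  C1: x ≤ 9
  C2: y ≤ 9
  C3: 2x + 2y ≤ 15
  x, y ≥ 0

Primal max cᵀx s.t. Ax ≤ b, x ≥ 0  →  Dual min bᵀy s.t. Aᵀy ≥ c, y ≥ 0.

Minimize: z = 9y1 + 9y2 + 15y3

Subject to:
  y1 + 2y3 ≥ 2
  y2 + 2y3 ≥ 8
  y1, y2, y3 ≥ 0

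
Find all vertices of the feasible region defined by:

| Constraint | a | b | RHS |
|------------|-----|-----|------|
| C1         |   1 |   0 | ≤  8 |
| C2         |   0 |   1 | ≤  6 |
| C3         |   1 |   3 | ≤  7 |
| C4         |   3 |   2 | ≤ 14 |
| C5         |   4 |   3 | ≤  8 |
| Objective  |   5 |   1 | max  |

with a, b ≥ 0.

(0, 0), (2, 0), (0.3333, 2.222), (0, 2.333)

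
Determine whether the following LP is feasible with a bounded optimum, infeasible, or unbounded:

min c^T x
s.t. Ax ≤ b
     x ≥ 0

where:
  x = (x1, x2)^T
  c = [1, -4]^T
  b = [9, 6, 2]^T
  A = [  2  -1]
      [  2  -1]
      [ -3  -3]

Unbounded (objective can decrease without bound)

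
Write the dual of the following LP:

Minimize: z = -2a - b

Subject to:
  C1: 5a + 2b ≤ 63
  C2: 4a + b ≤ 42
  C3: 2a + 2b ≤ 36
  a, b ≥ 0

Primal min cᵀx s.t. Ax ≤ b, x ≥ 0  →  Dual max −bᵀy s.t. Aᵀy ≥ −c, y ≥ 0.

Maximize: z = -63y1 - 42y2 - 36y3

Subject to:
  5y1 + 4y2 + 2y3 ≥ 2
  2y1 + y2 + 2y3 ≥ 1
  y1, y2, y3 ≥ 0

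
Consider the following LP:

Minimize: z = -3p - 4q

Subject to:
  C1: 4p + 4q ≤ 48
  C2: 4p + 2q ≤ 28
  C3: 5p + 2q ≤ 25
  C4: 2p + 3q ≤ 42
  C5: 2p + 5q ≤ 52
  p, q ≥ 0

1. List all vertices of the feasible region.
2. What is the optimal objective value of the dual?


1. (0, 0), (5, 0), (1, 10), (0, 10.4)
2. -43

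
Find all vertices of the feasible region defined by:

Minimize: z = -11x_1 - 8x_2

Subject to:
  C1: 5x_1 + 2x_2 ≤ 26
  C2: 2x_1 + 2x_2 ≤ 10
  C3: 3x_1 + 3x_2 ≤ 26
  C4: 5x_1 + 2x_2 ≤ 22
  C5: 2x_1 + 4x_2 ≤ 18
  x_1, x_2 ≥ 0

(0, 0), (4.4, 0), (4, 1), (1, 4), (0, 4.5)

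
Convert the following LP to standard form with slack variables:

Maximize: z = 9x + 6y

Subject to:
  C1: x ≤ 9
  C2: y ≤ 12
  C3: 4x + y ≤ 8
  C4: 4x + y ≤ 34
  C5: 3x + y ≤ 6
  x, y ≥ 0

max z = 9x + 6y

s.t.
  x + s1 = 9
  y + s2 = 12
  4x + y + s3 = 8
  4x + y + s4 = 34
  3x + y + s5 = 6
  x, y, s1, s2, s3, s4, s5 ≥ 0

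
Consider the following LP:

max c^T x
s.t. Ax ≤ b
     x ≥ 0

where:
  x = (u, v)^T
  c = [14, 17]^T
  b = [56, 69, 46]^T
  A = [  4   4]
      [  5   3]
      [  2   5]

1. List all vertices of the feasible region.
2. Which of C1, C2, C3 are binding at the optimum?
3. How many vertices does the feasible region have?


1. (0, 0), (13.8, 0), (13.5, 0.5), (8, 6), (0, 9.2)
2. C1, C3
3. 5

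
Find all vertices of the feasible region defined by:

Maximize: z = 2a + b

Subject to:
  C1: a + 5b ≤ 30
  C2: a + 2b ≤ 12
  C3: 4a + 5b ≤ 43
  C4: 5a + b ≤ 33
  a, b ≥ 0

(0, 0), (6.6, 0), (6, 3), (0, 6)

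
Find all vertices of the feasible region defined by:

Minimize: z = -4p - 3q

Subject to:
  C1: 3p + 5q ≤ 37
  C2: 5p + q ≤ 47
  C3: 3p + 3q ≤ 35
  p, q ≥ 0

(0, 0), (9.4, 0), (9, 2), (0, 7.4)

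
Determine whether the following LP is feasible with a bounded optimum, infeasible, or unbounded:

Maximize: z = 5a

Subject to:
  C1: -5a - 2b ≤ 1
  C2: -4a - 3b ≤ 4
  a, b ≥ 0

Unbounded (objective can increase without bound)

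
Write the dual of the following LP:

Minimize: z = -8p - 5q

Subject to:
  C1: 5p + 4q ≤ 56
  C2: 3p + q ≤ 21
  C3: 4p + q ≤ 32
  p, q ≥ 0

Primal min cᵀx s.t. Ax ≤ b, x ≥ 0  →  Dual max −bᵀy s.t. Aᵀy ≥ −c, y ≥ 0.

Maximize: z = -56y1 - 21y2 - 32y3

Subject to:
  5y1 + 3y2 + 4y3 ≥ 8
  4y1 + y2 + y3 ≥ 5
  y1, y2, y3 ≥ 0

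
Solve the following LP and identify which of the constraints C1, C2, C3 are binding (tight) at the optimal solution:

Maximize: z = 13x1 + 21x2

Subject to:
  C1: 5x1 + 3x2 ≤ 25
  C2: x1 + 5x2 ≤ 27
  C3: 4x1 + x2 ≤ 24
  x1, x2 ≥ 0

At x1 = 2, x2 = 5, compute slack b - a·x for each constraint:
  C1: 25 − 25 = 0  (binding)
  C2: 27 − 27 = 0  (binding)
  C3: 24 − 13 = 11  (slack)

Optimal: x1 = 2, x2 = 5
Binding: C1, C2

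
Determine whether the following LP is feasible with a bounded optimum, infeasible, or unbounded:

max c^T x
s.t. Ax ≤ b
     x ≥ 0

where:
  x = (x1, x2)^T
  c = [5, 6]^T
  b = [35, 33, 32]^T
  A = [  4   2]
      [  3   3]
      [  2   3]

Feasible with a bounded optimal solution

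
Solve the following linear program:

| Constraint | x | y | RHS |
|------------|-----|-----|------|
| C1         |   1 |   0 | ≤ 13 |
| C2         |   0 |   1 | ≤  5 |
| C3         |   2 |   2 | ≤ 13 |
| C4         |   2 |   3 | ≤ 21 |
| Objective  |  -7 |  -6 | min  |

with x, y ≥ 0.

Evaluate the objective at each vertex of the feasible region:
  z(0, 0) = 0
  z(6.5, 0) = -45.5  ←
  z(1.5, 5) = -40.5
  z(0, 5) = -30
The minimum is at x = 6.5, y = 0.

x = 6.5, y = 0, z = -45.5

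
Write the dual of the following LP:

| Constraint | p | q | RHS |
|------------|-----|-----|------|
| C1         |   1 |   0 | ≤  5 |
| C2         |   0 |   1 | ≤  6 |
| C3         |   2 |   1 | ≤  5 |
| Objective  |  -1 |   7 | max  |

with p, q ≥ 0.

Primal max cᵀx s.t. Ax ≤ b, x ≥ 0  →  Dual min bᵀy s.t. Aᵀy ≥ c, y ≥ 0.

Minimize: z = 5y1 + 6y2 + 5y3

Subject to:
  y1 + 2y3 ≥ -1
  y2 + y3 ≥ 7
  y1, y2, y3 ≥ 0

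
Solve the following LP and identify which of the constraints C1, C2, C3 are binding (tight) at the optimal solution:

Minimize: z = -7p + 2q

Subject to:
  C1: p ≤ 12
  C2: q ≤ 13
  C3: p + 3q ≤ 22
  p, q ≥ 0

At p = 12, q = 0, compute slack b - a·x for each constraint:
  C1: 12 − 12 = 0  (binding)
  C2: 13 − 0 = 13  (slack)
  C3: 22 − 12 = 10  (slack)

Optimal: p = 12, q = 0
Binding: C1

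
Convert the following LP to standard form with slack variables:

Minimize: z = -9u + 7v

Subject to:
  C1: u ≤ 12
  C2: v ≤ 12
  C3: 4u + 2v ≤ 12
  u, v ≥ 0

min z = -9u + 7v

s.t.
  u + s1 = 12
  v + s2 = 12
  4u + 2v + s3 = 12
  u, v, s1, s2, s3 ≥ 0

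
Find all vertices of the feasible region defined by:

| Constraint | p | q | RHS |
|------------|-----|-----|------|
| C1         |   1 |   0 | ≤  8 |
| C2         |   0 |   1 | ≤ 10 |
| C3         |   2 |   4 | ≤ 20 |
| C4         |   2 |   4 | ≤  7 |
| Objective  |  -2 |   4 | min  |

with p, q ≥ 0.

(0, 0), (3.5, 0), (0, 1.75)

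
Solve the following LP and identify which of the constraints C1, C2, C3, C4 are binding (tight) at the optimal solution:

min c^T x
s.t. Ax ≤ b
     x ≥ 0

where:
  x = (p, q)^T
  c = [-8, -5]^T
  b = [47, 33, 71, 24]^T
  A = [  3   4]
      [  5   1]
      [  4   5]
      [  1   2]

At p = 5, q = 8, compute slack b - a·x for each constraint:
  C1: 47 − 47 = 0  (binding)
  C2: 33 − 33 = 0  (binding)
  C3: 71 − 60 = 11  (slack)
  C4: 24 − 21 = 3  (slack)

Optimal: p = 5, q = 8
Binding: C1, C2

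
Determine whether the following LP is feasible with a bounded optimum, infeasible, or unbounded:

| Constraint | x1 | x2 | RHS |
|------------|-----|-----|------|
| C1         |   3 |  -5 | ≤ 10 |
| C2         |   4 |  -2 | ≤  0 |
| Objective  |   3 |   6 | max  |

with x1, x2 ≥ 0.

Unbounded (objective can increase without bound)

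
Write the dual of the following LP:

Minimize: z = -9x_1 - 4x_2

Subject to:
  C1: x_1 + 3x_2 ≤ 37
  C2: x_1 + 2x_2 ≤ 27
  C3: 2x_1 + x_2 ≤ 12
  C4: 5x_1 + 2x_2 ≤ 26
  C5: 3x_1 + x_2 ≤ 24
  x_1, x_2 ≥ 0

Primal min cᵀx s.t. Ax ≤ b, x ≥ 0  →  Dual max −bᵀy s.t. Aᵀy ≥ −c, y ≥ 0.

Maximize: z = -37y1 - 27y2 - 12y3 - 26y4 - 24y5

Subject to:
  y1 + y2 + 2y3 + 5y4 + 3y5 ≥ 9
  3y1 + 2y2 + y3 + 2y4 + y5 ≥ 4
  y1, y2, y3, y4, y5 ≥ 0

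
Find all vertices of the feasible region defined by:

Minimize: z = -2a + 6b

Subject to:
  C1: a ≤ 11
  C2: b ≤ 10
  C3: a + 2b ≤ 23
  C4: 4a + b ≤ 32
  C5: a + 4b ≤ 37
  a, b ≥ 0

(0, 0), (8, 0), (6.067, 7.733), (0, 9.25)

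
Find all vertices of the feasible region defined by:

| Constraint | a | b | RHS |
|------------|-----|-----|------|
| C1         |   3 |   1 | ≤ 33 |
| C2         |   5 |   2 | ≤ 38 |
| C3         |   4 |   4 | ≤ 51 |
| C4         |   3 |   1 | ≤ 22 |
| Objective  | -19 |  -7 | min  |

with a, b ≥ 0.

(0, 0), (7.333, 0), (6, 4), (4.167, 8.583), (0, 12.75)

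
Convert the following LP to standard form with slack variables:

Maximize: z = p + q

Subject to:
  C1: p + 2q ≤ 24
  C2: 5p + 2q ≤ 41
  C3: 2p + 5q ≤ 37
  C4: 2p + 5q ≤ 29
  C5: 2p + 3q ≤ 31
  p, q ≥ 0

max z = p + q

s.t.
  p + 2q + s1 = 24
  5p + 2q + s2 = 41
  2p + 5q + s3 = 37
  2p + 5q + s4 = 29
  2p + 3q + s5 = 31
  p, q, s1, s2, s3, s4, s5 ≥ 0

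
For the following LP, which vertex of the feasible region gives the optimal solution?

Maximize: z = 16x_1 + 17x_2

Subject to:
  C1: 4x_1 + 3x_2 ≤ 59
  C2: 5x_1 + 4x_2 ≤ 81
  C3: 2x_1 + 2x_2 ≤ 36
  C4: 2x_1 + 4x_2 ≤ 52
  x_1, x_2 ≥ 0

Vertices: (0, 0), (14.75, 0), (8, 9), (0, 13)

Evaluate the objective at each vertex of the feasible region:
  z(0, 0) = 0
  z(14.75, 0) = 236
  z(8, 9) = 281  ←
  z(0, 13) = 221
The maximum is at x_1 = 8, x_2 = 9.

(8, 9)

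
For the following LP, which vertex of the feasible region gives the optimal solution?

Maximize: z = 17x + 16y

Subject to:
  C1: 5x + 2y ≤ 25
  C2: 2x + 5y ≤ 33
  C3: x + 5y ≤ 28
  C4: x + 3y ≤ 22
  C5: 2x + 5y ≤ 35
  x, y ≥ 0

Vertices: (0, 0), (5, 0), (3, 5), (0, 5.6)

Evaluate the objective at each vertex of the feasible region:
  z(0, 0) = 0
  z(5, 0) = 85
  z(3, 5) = 131  ←
  z(0, 5.6) = 89.6
The maximum is at x = 3, y = 5.

(3, 5)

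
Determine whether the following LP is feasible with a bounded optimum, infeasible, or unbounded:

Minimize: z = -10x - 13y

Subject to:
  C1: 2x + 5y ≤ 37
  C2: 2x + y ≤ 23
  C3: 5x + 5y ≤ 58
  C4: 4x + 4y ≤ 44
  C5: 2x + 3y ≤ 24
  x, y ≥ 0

Feasible with a bounded optimal solution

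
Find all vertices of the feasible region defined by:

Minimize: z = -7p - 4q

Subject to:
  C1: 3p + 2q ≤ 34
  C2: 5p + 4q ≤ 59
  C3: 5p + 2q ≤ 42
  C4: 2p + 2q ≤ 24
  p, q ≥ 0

(0, 0), (8.4, 0), (6, 6), (0, 12)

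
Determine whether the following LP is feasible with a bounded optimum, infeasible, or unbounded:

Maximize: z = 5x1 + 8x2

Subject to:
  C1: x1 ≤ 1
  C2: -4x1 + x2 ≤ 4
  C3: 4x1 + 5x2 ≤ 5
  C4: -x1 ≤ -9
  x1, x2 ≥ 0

Infeasible (no feasible solution exists)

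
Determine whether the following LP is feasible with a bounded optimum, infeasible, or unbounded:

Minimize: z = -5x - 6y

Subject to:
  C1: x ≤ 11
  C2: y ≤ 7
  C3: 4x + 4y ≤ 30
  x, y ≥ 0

Feasible with a bounded optimal solution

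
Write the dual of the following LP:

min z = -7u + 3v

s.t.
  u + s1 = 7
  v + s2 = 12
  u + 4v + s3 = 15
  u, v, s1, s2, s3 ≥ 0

Primal min cᵀx s.t. Ax ≤ b, x ≥ 0  →  Dual max −bᵀy s.t. Aᵀy ≥ −c, y ≥ 0.

Maximize: z = -7y1 - 12y2 - 15y3

Subject to:
  y1 + y3 ≥ 7
  y2 + 4y3 ≥ -3
  y1, y2, y3 ≥ 0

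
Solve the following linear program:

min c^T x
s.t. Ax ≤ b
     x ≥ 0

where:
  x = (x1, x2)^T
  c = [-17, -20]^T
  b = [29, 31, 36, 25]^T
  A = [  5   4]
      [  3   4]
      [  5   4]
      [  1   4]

Evaluate the objective at each vertex of the feasible region:
  z(0, 0) = 0
  z(5.8, 0) = -98.6
  z(1, 6) = -137  ←
  z(0, 6.25) = -125
The minimum is at x1 = 1, x2 = 6.

x1 = 1, x2 = 6, z = -137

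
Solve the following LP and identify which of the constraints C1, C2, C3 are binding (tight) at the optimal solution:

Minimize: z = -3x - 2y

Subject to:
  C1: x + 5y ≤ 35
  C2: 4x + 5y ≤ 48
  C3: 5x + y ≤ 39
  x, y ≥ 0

At x = 7, y = 4, compute slack b - a·x for each constraint:
  C1: 35 − 27 = 8  (slack)
  C2: 48 − 48 = 0  (binding)
  C3: 39 − 39 = 0  (binding)

Optimal: x = 7, y = 4
Binding: C2, C3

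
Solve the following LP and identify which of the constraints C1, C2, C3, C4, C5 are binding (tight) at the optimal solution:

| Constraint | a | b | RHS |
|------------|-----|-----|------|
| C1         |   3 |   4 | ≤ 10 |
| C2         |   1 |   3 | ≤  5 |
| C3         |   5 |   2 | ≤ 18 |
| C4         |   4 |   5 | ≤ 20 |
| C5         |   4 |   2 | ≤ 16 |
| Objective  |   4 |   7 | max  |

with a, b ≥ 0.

At a = 2, b = 1, compute slack b - a·x for each constraint:
  C1: 10 − 10 = 0  (binding)
  C2: 5 − 5 = 0  (binding)
  C3: 18 − 12 = 6  (slack)
  C4: 20 − 13 = 7  (slack)
  C5: 16 − 10 = 6  (slack)

Optimal: a = 2, b = 1
Binding: C1, C2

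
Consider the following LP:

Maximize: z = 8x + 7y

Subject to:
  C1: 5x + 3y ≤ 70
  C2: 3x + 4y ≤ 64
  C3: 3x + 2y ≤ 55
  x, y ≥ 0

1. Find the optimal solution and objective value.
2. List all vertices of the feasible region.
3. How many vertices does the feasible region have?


1. x = 8, y = 10, z = 134
2. (0, 0), (14, 0), (8, 10), (0, 16)
3. 4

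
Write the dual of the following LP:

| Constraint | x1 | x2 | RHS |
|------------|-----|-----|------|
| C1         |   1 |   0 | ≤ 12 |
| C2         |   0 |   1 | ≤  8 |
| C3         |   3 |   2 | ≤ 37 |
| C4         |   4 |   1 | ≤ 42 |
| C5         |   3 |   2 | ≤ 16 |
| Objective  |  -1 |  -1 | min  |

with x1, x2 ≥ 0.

Primal min cᵀx s.t. Ax ≤ b, x ≥ 0  →  Dual max −bᵀy s.t. Aᵀy ≥ −c, y ≥ 0.

Maximize: z = -12y1 - 8y2 - 37y3 - 42y4 - 16y5

Subject to:
  y1 + 3y3 + 4y4 + 3y5 ≥ 1
  y2 + 2y3 + y4 + 2y5 ≥ 1
  y1, y2, y3, y4, y5 ≥ 0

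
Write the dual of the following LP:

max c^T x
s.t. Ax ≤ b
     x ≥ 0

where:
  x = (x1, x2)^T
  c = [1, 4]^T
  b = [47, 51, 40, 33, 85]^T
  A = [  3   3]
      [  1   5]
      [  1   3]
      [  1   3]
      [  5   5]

Primal max cᵀx s.t. Ax ≤ b, x ≥ 0  →  Dual min bᵀy s.t. Aᵀy ≥ c, y ≥ 0.

Minimize: z = 47y1 + 51y2 + 40y3 + 33y4 + 85y5

Subject to:
  3y1 + y2 + y3 + y4 + 5y5 ≥ 1
  3y1 + 5y2 + 3y3 + 3y4 + 5y5 ≥ 4
  y1, y2, y3, y4, y5 ≥ 0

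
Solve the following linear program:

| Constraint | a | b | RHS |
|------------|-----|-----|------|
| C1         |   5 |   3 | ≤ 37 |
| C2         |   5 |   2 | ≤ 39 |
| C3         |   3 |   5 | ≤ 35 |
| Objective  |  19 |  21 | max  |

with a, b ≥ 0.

Evaluate the objective at each vertex of the feasible region:
  z(0, 0) = 0
  z(7.4, 0) = 140.6
  z(5, 4) = 179  ←
  z(0, 7) = 147
The maximum is at a = 5, b = 4.

a = 5, b = 4, z = 179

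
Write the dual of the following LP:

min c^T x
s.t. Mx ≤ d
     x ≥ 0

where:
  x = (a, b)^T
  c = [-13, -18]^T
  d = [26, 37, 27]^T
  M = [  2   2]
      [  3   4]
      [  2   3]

Primal min cᵀx s.t. Ax ≤ b, x ≥ 0  →  Dual max −bᵀy s.t. Aᵀy ≥ −c, y ≥ 0.

Maximize: z = -26y1 - 37y2 - 27y3

Subject to:
  2y1 + 3y2 + 2y3 ≥ 13
  2y1 + 4y2 + 3y3 ≥ 18
  y1, y2, y3 ≥ 0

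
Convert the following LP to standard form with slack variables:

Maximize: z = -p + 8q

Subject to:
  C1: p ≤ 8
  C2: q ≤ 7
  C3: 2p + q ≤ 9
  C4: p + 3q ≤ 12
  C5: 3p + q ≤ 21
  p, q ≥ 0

max z = -p + 8q

s.t.
  p + s1 = 8
  q + s2 = 7
  2p + q + s3 = 9
  p + 3q + s4 = 12
  3p + q + s5 = 21
  p, q, s1, s2, s3, s4, s5 ≥ 0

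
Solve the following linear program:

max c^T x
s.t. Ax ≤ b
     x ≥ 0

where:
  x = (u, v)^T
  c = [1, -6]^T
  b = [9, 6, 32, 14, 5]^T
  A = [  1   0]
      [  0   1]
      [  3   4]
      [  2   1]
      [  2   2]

Evaluate the objective at each vertex of the feasible region:
  z(0, 0) = 0
  z(2.5, 0) = 2.5  ←
  z(0, 2.5) = -15
The maximum is at u = 2.5, v = 0.

u = 2.5, v = 0, z = 2.5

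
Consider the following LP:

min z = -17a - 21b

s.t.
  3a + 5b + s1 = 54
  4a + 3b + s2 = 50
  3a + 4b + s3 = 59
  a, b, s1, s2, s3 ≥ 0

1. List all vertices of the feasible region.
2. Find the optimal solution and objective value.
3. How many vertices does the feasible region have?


1. (0, 0), (12.5, 0), (8, 6), (0, 10.8)
2. a = 8, b = 6, z = -262
3. 4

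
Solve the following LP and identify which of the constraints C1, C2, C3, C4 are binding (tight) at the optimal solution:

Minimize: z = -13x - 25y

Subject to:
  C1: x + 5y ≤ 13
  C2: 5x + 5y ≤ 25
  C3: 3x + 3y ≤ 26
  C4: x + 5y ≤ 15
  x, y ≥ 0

At x = 3, y = 2, compute slack b - a·x for each constraint:
  C1: 13 − 13 = 0  (binding)
  C2: 25 − 25 = 0  (binding)
  C3: 26 − 15 = 11  (slack)
  C4: 15 − 13 = 2  (slack)

Optimal: x = 3, y = 2
Binding: C1, C2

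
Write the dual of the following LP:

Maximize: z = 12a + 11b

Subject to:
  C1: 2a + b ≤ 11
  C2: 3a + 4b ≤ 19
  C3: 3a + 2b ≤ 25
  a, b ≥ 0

Primal max cᵀx s.t. Ax ≤ b, x ≥ 0  →  Dual min bᵀy s.t. Aᵀy ≥ c, y ≥ 0.

Minimize: z = 11y1 + 19y2 + 25y3

Subject to:
  2y1 + 3y2 + 3y3 ≥ 12
  y1 + 4y2 + 2y3 ≥ 11
  y1, y2, y3 ≥ 0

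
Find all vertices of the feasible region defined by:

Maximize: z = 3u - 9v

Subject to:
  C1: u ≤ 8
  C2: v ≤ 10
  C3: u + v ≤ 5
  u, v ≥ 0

(0, 0), (5, 0), (0, 5)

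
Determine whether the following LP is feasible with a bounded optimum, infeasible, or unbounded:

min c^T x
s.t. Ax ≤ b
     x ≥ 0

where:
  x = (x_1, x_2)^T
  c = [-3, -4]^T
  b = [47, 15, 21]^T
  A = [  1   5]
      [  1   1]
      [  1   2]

Feasible with a bounded optimal solution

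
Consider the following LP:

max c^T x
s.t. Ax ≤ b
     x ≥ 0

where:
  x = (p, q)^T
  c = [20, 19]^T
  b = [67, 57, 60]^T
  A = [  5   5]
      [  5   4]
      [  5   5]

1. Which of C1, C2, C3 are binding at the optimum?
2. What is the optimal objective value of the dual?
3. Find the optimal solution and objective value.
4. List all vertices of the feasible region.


1. C2, C3
2. 237
3. p = 9, q = 3, z = 237
4. (0, 0), (11.4, 0), (9, 3), (0, 12)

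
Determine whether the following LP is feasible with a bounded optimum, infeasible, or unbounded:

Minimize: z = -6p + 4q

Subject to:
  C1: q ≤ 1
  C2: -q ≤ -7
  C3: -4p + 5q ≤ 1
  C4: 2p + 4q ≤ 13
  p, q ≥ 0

Infeasible (no feasible solution exists)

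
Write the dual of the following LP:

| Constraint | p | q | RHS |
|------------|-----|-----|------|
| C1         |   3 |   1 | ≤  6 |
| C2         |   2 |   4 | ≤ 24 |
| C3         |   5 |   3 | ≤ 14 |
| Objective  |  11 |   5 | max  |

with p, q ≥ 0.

Primal max cᵀx s.t. Ax ≤ b, x ≥ 0  →  Dual min bᵀy s.t. Aᵀy ≥ c, y ≥ 0.

Minimize: z = 6y1 + 24y2 + 14y3

Subject to:
  3y1 + 2y2 + 5y3 ≥ 11
  y1 + 4y2 + 3y3 ≥ 5
  y1, y2, y3 ≥ 0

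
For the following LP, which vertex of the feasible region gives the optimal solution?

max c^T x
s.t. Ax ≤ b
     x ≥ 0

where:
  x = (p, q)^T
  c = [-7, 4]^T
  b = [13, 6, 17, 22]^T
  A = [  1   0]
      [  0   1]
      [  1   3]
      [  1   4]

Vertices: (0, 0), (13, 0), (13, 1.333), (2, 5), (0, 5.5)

Evaluate the objective at each vertex of the feasible region:
  z(0, 0) = 0
  z(13, 0) = -91
  z(13, 1.333) = -85.67
  z(2, 5) = 6
  z(0, 5.5) = 22  ←
The maximum is at p = 0, q = 5.5.

(0, 5.5)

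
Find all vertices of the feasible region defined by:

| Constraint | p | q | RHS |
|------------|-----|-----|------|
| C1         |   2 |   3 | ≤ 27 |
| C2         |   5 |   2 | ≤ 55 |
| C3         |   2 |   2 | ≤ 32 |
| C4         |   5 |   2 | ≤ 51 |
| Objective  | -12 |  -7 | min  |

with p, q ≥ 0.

(0, 0), (10.2, 0), (9, 3), (0, 9)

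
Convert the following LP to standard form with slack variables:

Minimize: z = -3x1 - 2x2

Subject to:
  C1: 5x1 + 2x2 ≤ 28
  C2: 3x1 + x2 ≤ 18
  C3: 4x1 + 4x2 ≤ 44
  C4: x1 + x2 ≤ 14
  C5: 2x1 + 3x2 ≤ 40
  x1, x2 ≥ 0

min z = -3x1 - 2x2

s.t.
  5x1 + 2x2 + s1 = 28
  3x1 + x2 + s2 = 18
  4x1 + 4x2 + s3 = 44
  x1 + x2 + s4 = 14
  2x1 + 3x2 + s5 = 40
  x1, x2, s1, s2, s3, s4, s5 ≥ 0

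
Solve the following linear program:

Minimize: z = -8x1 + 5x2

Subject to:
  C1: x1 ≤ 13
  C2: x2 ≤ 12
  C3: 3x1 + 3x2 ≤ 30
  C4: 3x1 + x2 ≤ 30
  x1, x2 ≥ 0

Evaluate the objective at each vertex of the feasible region:
  z(0, 0) = 0
  z(10, 0) = -80  ←
  z(0, 10) = 50
The minimum is at x1 = 10, x2 = 0.

x1 = 10, x2 = 0, z = -80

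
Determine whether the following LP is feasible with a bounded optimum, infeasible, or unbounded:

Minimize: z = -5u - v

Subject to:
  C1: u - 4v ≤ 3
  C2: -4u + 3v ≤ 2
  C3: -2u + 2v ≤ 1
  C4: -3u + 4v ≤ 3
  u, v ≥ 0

Unbounded (objective can decrease without bound)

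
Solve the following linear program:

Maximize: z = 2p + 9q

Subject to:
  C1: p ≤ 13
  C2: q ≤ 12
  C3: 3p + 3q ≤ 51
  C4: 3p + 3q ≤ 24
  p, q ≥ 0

Evaluate the objective at each vertex of the feasible region:
  z(0, 0) = 0
  z(8, 0) = 16
  z(0, 8) = 72  ←
The maximum is at p = 0, q = 8.

p = 0, q = 8, z = 72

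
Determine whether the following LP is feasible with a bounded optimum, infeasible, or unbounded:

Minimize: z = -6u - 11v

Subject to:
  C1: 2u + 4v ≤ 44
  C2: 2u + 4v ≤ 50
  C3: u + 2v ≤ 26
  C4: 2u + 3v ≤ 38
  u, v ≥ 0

Feasible with a bounded optimal solution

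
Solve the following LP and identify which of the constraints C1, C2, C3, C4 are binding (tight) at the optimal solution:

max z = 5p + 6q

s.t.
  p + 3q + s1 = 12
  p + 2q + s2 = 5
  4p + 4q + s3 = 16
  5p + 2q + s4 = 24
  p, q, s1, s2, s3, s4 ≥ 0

At p = 3, q = 1, compute slack b - a·x for each constraint:
  C1: 12 − 6 = 6  (slack)
  C2: 5 − 5 = 0  (binding)
  C3: 16 − 16 = 0  (binding)
  C4: 24 − 17 = 7  (slack)

Optimal: p = 3, q = 1
Binding: C2, C3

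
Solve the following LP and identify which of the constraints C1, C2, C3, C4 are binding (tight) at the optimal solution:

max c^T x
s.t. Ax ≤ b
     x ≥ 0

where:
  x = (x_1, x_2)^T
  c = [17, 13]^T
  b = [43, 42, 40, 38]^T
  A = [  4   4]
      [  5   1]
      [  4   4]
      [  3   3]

At x_1 = 8, x_2 = 2, compute slack b - a·x for each constraint:
  C1: 43 − 40 = 3  (slack)
  C2: 42 − 42 = 0  (binding)
  C3: 40 − 40 = 0  (binding)
  C4: 38 − 30 = 8  (slack)

Optimal: x_1 = 8, x_2 = 2
Binding: C2, C3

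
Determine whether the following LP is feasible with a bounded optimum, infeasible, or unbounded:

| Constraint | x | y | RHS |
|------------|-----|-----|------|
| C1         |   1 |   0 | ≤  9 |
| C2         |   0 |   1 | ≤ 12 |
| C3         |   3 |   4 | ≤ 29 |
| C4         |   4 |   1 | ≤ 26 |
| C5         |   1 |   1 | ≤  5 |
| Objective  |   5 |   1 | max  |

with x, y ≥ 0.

Feasible with a bounded optimal solution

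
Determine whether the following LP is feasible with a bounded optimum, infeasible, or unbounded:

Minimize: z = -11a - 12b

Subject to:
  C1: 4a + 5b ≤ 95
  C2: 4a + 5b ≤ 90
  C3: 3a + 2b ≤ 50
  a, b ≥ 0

Feasible with a bounded optimal solution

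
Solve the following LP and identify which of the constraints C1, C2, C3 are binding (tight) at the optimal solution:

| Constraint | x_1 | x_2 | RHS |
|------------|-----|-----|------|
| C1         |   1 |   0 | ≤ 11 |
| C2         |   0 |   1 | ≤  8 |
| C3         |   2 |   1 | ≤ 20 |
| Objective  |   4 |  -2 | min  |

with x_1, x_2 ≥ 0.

At x_1 = 0, x_2 = 8, compute slack b - a·x for each constraint:
  C1: 11 − 0 = 11  (slack)
  C2: 8 − 8 = 0  (binding)
  C3: 20 − 8 = 12  (slack)

Optimal: x_1 = 0, x_2 = 8
Binding: C2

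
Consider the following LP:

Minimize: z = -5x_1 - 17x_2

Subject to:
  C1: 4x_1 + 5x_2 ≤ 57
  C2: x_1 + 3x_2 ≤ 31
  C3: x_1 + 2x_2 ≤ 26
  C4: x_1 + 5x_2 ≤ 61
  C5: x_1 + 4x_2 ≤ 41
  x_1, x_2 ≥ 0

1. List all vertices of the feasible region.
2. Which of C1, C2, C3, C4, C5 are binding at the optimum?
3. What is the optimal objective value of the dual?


1. (0, 0), (14.25, 0), (2.286, 9.571), (1, 10), (0, 10.25)
2. C2, C5
3. -175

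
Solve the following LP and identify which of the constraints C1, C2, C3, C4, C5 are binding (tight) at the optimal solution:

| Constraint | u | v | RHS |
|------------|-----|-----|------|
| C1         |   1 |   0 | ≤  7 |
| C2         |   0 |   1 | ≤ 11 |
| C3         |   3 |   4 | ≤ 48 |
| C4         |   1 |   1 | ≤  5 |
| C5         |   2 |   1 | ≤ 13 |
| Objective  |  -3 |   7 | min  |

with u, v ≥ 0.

At u = 5, v = 0, compute slack b - a·x for each constraint:
  C1: 7 − 5 = 2  (slack)
  C2: 11 − 0 = 11  (slack)
  C3: 48 − 15 = 33  (slack)
  C4: 5 − 5 = 0  (binding)
  C5: 13 − 10 = 3  (slack)

Optimal: u = 5, v = 0
Binding: C4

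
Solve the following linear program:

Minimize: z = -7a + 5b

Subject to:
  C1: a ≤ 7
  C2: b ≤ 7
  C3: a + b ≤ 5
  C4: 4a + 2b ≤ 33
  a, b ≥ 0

Evaluate the objective at each vertex of the feasible region:
  z(0, 0) = 0
  z(5, 0) = -35  ←
  z(0, 5) = 25
The minimum is at a = 5, b = 0.

a = 5, b = 0, z = -35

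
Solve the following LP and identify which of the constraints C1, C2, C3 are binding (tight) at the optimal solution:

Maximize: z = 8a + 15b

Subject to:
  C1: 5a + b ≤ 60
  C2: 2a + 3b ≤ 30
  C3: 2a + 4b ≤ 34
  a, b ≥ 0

At a = 9, b = 4, compute slack b - a·x for each constraint:
  C1: 60 − 49 = 11  (slack)
  C2: 30 − 30 = 0  (binding)
  C3: 34 − 34 = 0  (binding)

Optimal: a = 9, b = 4
Binding: C2, C3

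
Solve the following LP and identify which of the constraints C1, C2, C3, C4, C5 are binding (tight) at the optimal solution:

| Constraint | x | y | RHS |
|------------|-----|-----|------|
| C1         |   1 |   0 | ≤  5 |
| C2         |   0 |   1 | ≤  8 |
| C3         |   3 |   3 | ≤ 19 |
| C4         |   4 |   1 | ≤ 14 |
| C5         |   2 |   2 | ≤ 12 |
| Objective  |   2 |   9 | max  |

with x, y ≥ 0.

At x = 0, y = 6, compute slack b - a·x for each constraint:
  C1: 5 − 0 = 5  (slack)
  C2: 8 − 6 = 2  (slack)
  C3: 19 − 18 = 1  (slack)
  C4: 14 − 6 = 8  (slack)
  C5: 12 − 12 = 0  (binding)

Optimal: x = 0, y = 6
Binding: C5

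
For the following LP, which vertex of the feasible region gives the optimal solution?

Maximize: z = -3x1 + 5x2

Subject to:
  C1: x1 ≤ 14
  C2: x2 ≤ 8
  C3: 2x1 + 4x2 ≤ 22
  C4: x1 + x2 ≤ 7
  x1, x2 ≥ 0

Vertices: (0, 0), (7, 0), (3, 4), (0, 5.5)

Evaluate the objective at each vertex of the feasible region:
  z(0, 0) = 0
  z(7, 0) = -21
  z(3, 4) = 11
  z(0, 5.5) = 27.5  ←
The maximum is at x1 = 0, x2 = 5.5.

(0, 5.5)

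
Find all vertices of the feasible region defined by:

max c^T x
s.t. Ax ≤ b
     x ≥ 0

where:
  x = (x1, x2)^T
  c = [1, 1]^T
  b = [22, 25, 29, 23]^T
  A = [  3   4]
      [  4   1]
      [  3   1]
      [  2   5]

(0, 0), (6.25, 0), (6, 1), (2.571, 3.571), (0, 4.6)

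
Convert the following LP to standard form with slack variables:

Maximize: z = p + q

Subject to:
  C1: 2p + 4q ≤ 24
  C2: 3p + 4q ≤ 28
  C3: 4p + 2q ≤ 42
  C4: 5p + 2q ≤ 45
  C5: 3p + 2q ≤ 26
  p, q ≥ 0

max z = p + q

s.t.
  2p + 4q + s1 = 24
  3p + 4q + s2 = 28
  4p + 2q + s3 = 42
  5p + 2q + s4 = 45
  3p + 2q + s5 = 26
  p, q, s1, s2, s3, s4, s5 ≥ 0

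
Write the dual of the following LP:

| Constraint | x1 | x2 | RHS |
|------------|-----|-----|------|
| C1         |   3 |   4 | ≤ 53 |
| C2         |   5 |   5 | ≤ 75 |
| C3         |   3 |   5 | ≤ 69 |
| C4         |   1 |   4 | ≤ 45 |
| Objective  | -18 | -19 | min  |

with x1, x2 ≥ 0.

Primal min cᵀx s.t. Ax ≤ b, x ≥ 0  →  Dual max −bᵀy s.t. Aᵀy ≥ −c, y ≥ 0.

Maximize: z = -53y1 - 75y2 - 69y3 - 45y4

Subject to:
  3y1 + 5y2 + 3y3 + y4 ≥ 18
  4y1 + 5y2 + 5y3 + 4y4 ≥ 19
  y1, y2, y3, y4 ≥ 0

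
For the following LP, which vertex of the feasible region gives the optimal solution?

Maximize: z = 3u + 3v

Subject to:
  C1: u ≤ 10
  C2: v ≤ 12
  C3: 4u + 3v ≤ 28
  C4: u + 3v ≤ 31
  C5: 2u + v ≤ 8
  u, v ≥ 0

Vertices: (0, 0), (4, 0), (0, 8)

Evaluate the objective at each vertex of the feasible region:
  z(0, 0) = 0
  z(4, 0) = 12
  z(0, 8) = 24  ←
The maximum is at u = 0, v = 8.

(0, 8)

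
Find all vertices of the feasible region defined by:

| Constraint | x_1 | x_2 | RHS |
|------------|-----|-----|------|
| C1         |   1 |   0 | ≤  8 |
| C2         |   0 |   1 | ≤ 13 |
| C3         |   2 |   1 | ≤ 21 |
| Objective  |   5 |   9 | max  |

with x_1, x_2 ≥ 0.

(0, 0), (8, 0), (8, 5), (4, 13), (0, 13)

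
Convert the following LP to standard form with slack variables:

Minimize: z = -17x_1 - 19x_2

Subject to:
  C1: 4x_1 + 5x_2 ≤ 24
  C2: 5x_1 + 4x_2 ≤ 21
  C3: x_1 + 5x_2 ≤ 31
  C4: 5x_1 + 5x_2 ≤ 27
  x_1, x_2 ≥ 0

min z = -17x_1 - 19x_2

s.t.
  4x_1 + 5x_2 + s1 = 24
  5x_1 + 4x_2 + s2 = 21
  x_1 + 5x_2 + s3 = 31
  5x_1 + 5x_2 + s4 = 27
  x_1, x_2, s1, s2, s3, s4 ≥ 0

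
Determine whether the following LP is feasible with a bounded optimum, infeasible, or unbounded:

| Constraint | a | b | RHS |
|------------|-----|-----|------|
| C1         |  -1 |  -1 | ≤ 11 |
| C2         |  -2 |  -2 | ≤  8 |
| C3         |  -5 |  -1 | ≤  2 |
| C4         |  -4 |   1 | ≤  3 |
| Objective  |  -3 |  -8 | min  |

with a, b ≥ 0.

Unbounded (objective can decrease without bound)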